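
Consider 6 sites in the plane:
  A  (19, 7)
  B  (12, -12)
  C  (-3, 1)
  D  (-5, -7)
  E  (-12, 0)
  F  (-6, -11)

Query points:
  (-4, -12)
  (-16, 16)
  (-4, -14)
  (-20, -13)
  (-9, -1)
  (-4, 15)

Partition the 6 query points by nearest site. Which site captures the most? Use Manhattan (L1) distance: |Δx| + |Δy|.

(-4, -12) — d to each: A:42, B:16, C:14, D:6, E:20, F:3 → nearest is F
(-16, 16) — d to each: A:44, B:56, C:28, D:34, E:20, F:37 → nearest is E
(-4, -14) — d to each: A:44, B:18, C:16, D:8, E:22, F:5 → nearest is F
(-20, -13) — d to each: A:59, B:33, C:31, D:21, E:21, F:16 → nearest is F
(-9, -1) — d to each: A:36, B:32, C:8, D:10, E:4, F:13 → nearest is E
(-4, 15) — d to each: A:31, B:43, C:15, D:23, E:23, F:28 → nearest is C
Tally — C:1, E:2, F:3. F captures the most (3).

F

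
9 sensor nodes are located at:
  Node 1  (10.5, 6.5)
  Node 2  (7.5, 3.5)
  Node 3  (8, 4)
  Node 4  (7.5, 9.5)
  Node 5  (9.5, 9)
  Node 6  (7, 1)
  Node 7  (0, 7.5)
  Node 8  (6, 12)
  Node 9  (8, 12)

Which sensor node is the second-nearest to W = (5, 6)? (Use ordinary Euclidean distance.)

Since √ is increasing, it suffices to compare squared distances:
d²(W, Node 1) = 30.25 + 0.25 = 30.5
d²(W, Node 2) = 6.25 + 6.25 = 12.5
d²(W, Node 3) = 9 + 4 = 13
d²(W, Node 4) = 6.25 + 12.25 = 18.5
d²(W, Node 5) = 20.25 + 9 = 29.25
d²(W, Node 6) = 4 + 25 = 29
d²(W, Node 7) = 25 + 2.25 = 27.25
d²(W, Node 8) = 1 + 36 = 37
d²(W, Node 9) = 9 + 36 = 45
Sorted ascending: Node 2, Node 3, Node 4, … — the second-nearest is Node 3.

Node 3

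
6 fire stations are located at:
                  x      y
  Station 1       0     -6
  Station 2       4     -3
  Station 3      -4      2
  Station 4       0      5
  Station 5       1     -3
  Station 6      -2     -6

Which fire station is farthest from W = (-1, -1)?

Squared Euclidean distances:
d²(W, Station 1) = (-1−0)² + (-1−(-6))² = 1 + 25 = 26
d²(W, Station 2) = (-1−4)² + (-1−(-3))² = 25 + 4 = 29
d²(W, Station 3) = (-1−(-4))² + (-1−2)² = 9 + 9 = 18
d²(W, Station 4) = (-1−0)² + (-1−5)² = 1 + 36 = 37
d²(W, Station 5) = (-1−1)² + (-1−(-3))² = 4 + 4 = 8
d²(W, Station 6) = (-1−(-2))² + (-1−(-6))² = 1 + 25 = 26
The largest is to Station 4.

Station 4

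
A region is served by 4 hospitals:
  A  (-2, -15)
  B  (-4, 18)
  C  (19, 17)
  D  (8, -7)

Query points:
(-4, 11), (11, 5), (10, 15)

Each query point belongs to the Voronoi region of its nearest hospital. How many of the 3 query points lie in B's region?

1

(-4, 11) — d² to each: A:680, B:49, C:565, D:468 → nearest is B
(11, 5) — d² to each: A:569, B:394, C:208, D:153 → nearest is D
(10, 15) — d² to each: A:1044, B:205, C:85, D:488 → nearest is C
1 of the 3 points has B as nearest.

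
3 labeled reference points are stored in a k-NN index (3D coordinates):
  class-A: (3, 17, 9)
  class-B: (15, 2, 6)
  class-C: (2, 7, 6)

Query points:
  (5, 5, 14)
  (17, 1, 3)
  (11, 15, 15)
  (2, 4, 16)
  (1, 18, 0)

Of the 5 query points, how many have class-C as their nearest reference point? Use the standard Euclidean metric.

(5, 5, 14) — d² to each: class-A:173, class-B:173, class-C:77 → nearest is class-C
(17, 1, 3) — d² to each: class-A:488, class-B:14, class-C:270 → nearest is class-B
(11, 15, 15) — d² to each: class-A:104, class-B:266, class-C:226 → nearest is class-A
(2, 4, 16) — d² to each: class-A:219, class-B:273, class-C:109 → nearest is class-C
(1, 18, 0) — d² to each: class-A:86, class-B:488, class-C:158 → nearest is class-A
2 of the 5 points have class-C as nearest.

2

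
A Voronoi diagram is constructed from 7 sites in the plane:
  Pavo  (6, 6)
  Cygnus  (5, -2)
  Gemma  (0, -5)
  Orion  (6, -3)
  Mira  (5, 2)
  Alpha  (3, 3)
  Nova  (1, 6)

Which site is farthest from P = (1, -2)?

Pavo

Since √ is increasing, it suffices to compare squared distances:
d²(P, Pavo) = 25 + 64 = 89
d²(P, Cygnus) = 16 + 0 = 16
d²(P, Gemma) = 1 + 9 = 10
d²(P, Orion) = 25 + 1 = 26
d²(P, Mira) = 16 + 16 = 32
d²(P, Alpha) = 4 + 25 = 29
d²(P, Nova) = 0 + 64 = 64
The largest is to Pavo.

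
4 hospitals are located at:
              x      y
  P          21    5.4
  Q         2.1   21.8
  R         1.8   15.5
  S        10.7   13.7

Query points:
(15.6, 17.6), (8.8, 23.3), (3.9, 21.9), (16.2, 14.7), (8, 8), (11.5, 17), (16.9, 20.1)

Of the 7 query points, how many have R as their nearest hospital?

(15.6, 17.6) — d² to each: P:178, Q:199.89, R:194.85, S:39.22 → nearest is S
(8.8, 23.3) — d² to each: P:469.25, Q:47.14, R:109.84, S:95.77 → nearest is Q
(3.9, 21.9) — d² to each: P:564.66, Q:3.25, R:45.37, S:113.48 → nearest is Q
(16.2, 14.7) — d² to each: P:109.53, Q:249.22, R:208, S:31.25 → nearest is S
(8, 8) — d² to each: P:175.76, Q:225.25, R:94.69, S:39.78 → nearest is S
(11.5, 17) — d² to each: P:224.81, Q:111.4, R:96.34, S:11.53 → nearest is S
(16.9, 20.1) — d² to each: P:232.9, Q:221.93, R:249.17, S:79.4 → nearest is S
0 of the 7 points have R as nearest.

0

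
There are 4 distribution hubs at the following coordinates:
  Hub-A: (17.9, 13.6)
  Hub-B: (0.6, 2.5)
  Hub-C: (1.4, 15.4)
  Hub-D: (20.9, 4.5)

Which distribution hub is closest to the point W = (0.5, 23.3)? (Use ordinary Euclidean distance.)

Hub-C

Since √ is increasing, it suffices to compare squared distances:
d²(W, Hub-A) = (0.5−17.9)² + (23.3−13.6)² = 302.76 + 94.09 = 396.85
d²(W, Hub-B) = (0.5−0.6)² + (23.3−2.5)² = 0.01 + 432.64 = 432.65
d²(W, Hub-C) = (0.5−1.4)² + (23.3−15.4)² = 0.81 + 62.41 = 63.22
d²(W, Hub-D) = (0.5−20.9)² + (23.3−4.5)² = 416.16 + 353.44 = 769.6
The smallest is to Hub-C, so W lies in the Voronoi region of Hub-C.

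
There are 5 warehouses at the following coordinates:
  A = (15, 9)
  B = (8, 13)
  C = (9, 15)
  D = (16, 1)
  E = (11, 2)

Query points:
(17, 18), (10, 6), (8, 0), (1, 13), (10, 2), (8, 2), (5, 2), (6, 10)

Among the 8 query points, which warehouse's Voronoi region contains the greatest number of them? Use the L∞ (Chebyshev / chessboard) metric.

(17, 18) — d to each: A:9, B:9, C:8, D:17, E:16 → nearest is C
(10, 6) — d to each: A:5, B:7, C:9, D:6, E:4 → nearest is E
(8, 0) — d to each: A:9, B:13, C:15, D:8, E:3 → nearest is E
(1, 13) — d to each: A:14, B:7, C:8, D:15, E:11 → nearest is B
(10, 2) — d to each: A:7, B:11, C:13, D:6, E:1 → nearest is E
(8, 2) — d to each: A:7, B:11, C:13, D:8, E:3 → nearest is E
(5, 2) — d to each: A:10, B:11, C:13, D:11, E:6 → nearest is E
(6, 10) — d to each: A:9, B:3, C:5, D:10, E:8 → nearest is B
Tally — B:2, C:1, E:5. E captures the most (5).

E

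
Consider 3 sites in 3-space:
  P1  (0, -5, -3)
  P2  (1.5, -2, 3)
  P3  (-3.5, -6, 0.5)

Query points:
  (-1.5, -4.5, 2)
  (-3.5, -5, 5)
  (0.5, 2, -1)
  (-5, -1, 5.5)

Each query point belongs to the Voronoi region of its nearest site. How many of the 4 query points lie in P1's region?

0

(-1.5, -4.5, 2) — d² to each: P1:27.5, P2:16.25, P3:8.5 → nearest is P3
(-3.5, -5, 5) — d² to each: P1:76.25, P2:38, P3:21.25 → nearest is P3
(0.5, 2, -1) — d² to each: P1:53.25, P2:33, P3:82.25 → nearest is P2
(-5, -1, 5.5) — d² to each: P1:113.25, P2:49.5, P3:52.25 → nearest is P2
0 of the 4 points have P1 as nearest.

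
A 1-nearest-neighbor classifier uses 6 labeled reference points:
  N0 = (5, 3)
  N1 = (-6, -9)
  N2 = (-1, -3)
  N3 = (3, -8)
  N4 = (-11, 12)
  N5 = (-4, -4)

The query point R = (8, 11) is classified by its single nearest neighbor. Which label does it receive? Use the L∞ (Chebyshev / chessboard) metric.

d(R,N0) = max(3, 8) = 8
d(R,N1) = max(14, 20) = 20
d(R,N2) = max(9, 14) = 14
d(R,N3) = max(5, 19) = 19
d(R,N4) = max(19, 1) = 19
d(R,N5) = max(12, 15) = 15
N0 is nearest.

N0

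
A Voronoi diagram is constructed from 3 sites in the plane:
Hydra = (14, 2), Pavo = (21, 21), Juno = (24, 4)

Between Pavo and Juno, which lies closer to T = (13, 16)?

Compare squared distances:
d²(T, Pavo) = (13−21)² + (16−21)² = 64 + 25 = 89
d²(T, Juno) = (13−24)² + (16−4)² = 121 + 144 = 265
89 < 265, so Pavo is closer.

Pavo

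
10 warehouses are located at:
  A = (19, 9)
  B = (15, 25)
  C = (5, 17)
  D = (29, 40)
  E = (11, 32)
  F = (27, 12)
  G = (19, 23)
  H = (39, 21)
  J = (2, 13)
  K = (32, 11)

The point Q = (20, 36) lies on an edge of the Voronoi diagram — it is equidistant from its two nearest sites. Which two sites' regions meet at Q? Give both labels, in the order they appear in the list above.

Squared distances from Q to each site:
|QA|² = 1 + 729 = 730
|QB|² = 25 + 121 = 146
|QC|² = 225 + 361 = 586
|QD|² = 81 + 16 = 97
|QE|² = 81 + 16 = 97
|QF|² = 49 + 576 = 625
|QG|² = 1 + 169 = 170
|QH|² = 361 + 225 = 586
|QJ|² = 324 + 529 = 853
|QK|² = 144 + 625 = 769
Q is equidistant from D and E (both at squared distance 97), and every other site is strictly farther — so Q lies on the D–E Voronoi edge.

D and E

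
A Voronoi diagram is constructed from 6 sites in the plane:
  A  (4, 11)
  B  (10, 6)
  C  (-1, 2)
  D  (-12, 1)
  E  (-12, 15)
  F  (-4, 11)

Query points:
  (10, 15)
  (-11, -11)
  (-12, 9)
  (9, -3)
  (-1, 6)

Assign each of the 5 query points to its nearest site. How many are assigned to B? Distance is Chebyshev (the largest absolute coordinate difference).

1

(10, 15) — d to each: A:6, B:9, C:13, D:22, E:22, F:14 → nearest is A
(-11, -11) — d to each: A:22, B:21, C:13, D:12, E:26, F:22 → nearest is D
(-12, 9) — d to each: A:16, B:22, C:11, D:8, E:6, F:8 → nearest is E
(9, -3) — d to each: A:14, B:9, C:10, D:21, E:21, F:14 → nearest is B
(-1, 6) — d to each: A:5, B:11, C:4, D:11, E:11, F:5 → nearest is C
1 of the 5 points has B as nearest.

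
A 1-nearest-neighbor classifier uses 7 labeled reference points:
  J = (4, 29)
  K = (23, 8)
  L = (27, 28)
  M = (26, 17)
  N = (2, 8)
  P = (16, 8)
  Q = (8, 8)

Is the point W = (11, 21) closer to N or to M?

Compare squared distances:
|WN|² = (11−2)² + (21−8)² = 81 + 169 = 250
|WM|² = (11−26)² + (21−17)² = 225 + 16 = 241
250 > 241, so M is closer.

M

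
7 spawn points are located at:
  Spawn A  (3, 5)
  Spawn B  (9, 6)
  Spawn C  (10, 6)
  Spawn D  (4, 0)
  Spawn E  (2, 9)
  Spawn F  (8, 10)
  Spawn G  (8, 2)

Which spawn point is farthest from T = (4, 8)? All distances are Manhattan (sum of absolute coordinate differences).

d(T, Spawn A) = |4−3| + |8−5| = 1 + 3 = 4
d(T, Spawn B) = |4−9| + |8−6| = 5 + 2 = 7
d(T, Spawn C) = |4−10| + |8−6| = 6 + 2 = 8
d(T, Spawn D) = |4−4| + |8−0| = 0 + 8 = 8
d(T, Spawn E) = |4−2| + |8−9| = 2 + 1 = 3
d(T, Spawn F) = |4−8| + |8−10| = 4 + 2 = 6
d(T, Spawn G) = |4−8| + |8−2| = 4 + 6 = 10
The largest is to Spawn G.

Spawn G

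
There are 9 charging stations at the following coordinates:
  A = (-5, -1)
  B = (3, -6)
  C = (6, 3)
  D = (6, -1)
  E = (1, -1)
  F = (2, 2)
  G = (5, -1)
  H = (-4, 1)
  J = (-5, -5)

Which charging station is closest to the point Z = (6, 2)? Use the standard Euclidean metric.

Compare squared distances (the ordering matches that of the actual distances):
|ZA|² = 121 + 9 = 130
|ZB|² = 9 + 64 = 73
|ZC|² = 0 + 1 = 1
|ZD|² = 0 + 9 = 9
|ZE|² = 25 + 9 = 34
|ZF|² = 16 + 0 = 16
|ZG|² = 1 + 9 = 10
|ZH|² = 100 + 1 = 101
|ZJ|² = 121 + 49 = 170
C is nearest.

C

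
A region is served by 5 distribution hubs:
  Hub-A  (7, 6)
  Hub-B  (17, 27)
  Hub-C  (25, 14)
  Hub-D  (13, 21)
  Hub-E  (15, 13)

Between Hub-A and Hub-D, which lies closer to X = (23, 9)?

Compare squared distances:
d²(X, Hub-A) = (23−7)² + (9−6)² = 256 + 9 = 265
d²(X, Hub-D) = (23−13)² + (9−21)² = 100 + 144 = 244
265 > 244, so Hub-D is closer.

Hub-D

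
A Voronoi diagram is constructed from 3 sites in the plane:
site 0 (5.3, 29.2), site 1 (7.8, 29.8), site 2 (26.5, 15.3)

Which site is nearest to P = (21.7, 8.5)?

Squared Euclidean distances:
d²(P, site 0) = (21.7−5.3)² + (8.5−29.2)² = 268.96 + 428.49 = 697.45
d²(P, site 1) = (21.7−7.8)² + (8.5−29.8)² = 193.21 + 453.69 = 646.9
d²(P, site 2) = (21.7−26.5)² + (8.5−15.3)² = 23.04 + 46.24 = 69.28
site 2 is nearest.

site 2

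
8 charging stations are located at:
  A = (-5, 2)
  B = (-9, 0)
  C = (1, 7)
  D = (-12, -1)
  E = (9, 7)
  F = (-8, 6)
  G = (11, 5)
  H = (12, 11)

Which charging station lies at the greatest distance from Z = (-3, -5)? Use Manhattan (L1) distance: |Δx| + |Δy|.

H

d(Z,A) = 2 + 7 = 9
d(Z,B) = 6 + 5 = 11
d(Z,C) = 4 + 12 = 16
d(Z,D) = 9 + 4 = 13
d(Z,E) = 12 + 12 = 24
d(Z,F) = 5 + 11 = 16
d(Z,G) = 14 + 10 = 24
d(Z,H) = 15 + 16 = 31
The largest is to H.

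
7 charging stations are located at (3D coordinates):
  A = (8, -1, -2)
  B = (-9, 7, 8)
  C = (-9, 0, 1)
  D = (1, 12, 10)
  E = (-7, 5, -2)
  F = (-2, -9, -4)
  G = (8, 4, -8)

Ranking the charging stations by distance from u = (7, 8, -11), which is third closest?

E

Compare squared distances (the ordering matches that of the actual distances):
|uA|² = (7−8)² + (8−(-1))² + (-11−(-2))² = 1 + 81 + 81 = 163
|uB|² = (7−(-9))² + (8−7)² + (-11−8)² = 256 + 1 + 361 = 618
|uC|² = (7−(-9))² + (8−0)² + (-11−1)² = 256 + 64 + 144 = 464
|uD|² = (7−1)² + (8−12)² + (-11−10)² = 36 + 16 + 441 = 493
|uE|² = (7−(-7))² + (8−5)² + (-11−(-2))² = 196 + 9 + 81 = 286
|uF|² = (7−(-2))² + (8−(-9))² + (-11−(-4))² = 81 + 289 + 49 = 419
|uG|² = (7−8)² + (8−4)² + (-11−(-8))² = 1 + 16 + 9 = 26
Sorted ascending: G, A, E, F, … — the third-nearest is E.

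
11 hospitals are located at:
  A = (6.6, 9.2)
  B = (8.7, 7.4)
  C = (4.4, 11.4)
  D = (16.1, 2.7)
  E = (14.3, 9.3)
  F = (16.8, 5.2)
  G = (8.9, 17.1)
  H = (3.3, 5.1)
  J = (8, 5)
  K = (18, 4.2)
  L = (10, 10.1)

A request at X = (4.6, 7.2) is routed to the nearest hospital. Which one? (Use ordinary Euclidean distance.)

Compare squared distances (the ordering matches that of the actual distances):
|XA|² = 4 + 4 = 8
|XB|² = 16.81 + 0.04 = 16.85
|XC|² = 0.04 + 17.64 = 17.68
|XD|² = 132.25 + 20.25 = 152.5
|XE|² = 94.09 + 4.41 = 98.5
|XF|² = 148.84 + 4 = 152.84
|XG|² = 18.49 + 98.01 = 116.5
|XH|² = 1.69 + 4.41 = 6.1
|XJ|² = 11.56 + 4.84 = 16.4
|XK|² = 179.56 + 9 = 188.56
|XL|² = 29.16 + 8.41 = 37.57
Minimum is at H.

H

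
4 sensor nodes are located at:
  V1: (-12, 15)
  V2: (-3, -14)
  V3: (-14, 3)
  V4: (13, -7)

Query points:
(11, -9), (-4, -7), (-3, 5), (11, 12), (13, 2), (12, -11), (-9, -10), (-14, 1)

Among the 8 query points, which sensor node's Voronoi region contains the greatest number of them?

(11, -9) — d² to each: V1:1105, V2:221, V3:769, V4:8 → nearest is V4
(-4, -7) — d² to each: V1:548, V2:50, V3:200, V4:289 → nearest is V2
(-3, 5) — d² to each: V1:181, V2:361, V3:125, V4:400 → nearest is V3
(11, 12) — d² to each: V1:538, V2:872, V3:706, V4:365 → nearest is V4
(13, 2) — d² to each: V1:794, V2:512, V3:730, V4:81 → nearest is V4
(12, -11) — d² to each: V1:1252, V2:234, V3:872, V4:17 → nearest is V4
(-9, -10) — d² to each: V1:634, V2:52, V3:194, V4:493 → nearest is V2
(-14, 1) — d² to each: V1:200, V2:346, V3:4, V4:793 → nearest is V3
Tally — V2:2, V3:2, V4:4. V4 captures the most (4).

V4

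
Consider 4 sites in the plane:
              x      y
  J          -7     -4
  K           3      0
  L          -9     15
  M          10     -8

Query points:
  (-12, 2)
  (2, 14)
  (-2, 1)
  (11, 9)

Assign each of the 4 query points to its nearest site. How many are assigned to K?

(-12, 2) — d² to each: J:61, K:229, L:178, M:584 → nearest is J
(2, 14) — d² to each: J:405, K:197, L:122, M:548 → nearest is L
(-2, 1) — d² to each: J:50, K:26, L:245, M:225 → nearest is K
(11, 9) — d² to each: J:493, K:145, L:436, M:290 → nearest is K
2 of the 4 points have K as nearest.

2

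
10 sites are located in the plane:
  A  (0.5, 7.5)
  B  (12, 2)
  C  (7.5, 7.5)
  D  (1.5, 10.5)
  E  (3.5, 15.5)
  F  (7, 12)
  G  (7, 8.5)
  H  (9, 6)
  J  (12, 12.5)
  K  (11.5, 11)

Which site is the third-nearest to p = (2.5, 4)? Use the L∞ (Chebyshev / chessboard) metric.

d(p,A) = max(2, 3.5) = 3.5
d(p,B) = max(9.5, 2) = 9.5
d(p,C) = max(5, 3.5) = 5
d(p,D) = max(1, 6.5) = 6.5
d(p,E) = max(1, 11.5) = 11.5
d(p,F) = max(4.5, 8) = 8
d(p,G) = max(4.5, 4.5) = 4.5
d(p,H) = max(6.5, 2) = 6.5
d(p,J) = max(9.5, 8.5) = 9.5
d(p,K) = max(9, 7) = 9
Sorted ascending: A, G, C, D, … — the third-nearest is C.

C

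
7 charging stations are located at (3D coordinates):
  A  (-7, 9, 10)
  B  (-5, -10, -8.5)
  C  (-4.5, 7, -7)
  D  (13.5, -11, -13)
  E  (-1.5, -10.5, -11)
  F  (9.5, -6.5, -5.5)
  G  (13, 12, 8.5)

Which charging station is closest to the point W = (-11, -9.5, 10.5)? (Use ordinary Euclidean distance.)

Squared Euclidean distances:
|WA|² = (-11−(-7))² + (-9.5−9)² + (10.5−10)² = 16 + 342.25 + 0.25 = 358.5
|WB|² = (-11−(-5))² + (-9.5−(-10))² + (10.5−(-8.5))² = 36 + 0.25 + 361 = 397.25
|WC|² = (-11−(-4.5))² + (-9.5−7)² + (10.5−(-7))² = 42.25 + 272.25 + 306.25 = 620.75
|WD|² = (-11−13.5)² + (-9.5−(-11))² + (10.5−(-13))² = 600.25 + 2.25 + 552.25 = 1154.75
|WE|² = (-11−(-1.5))² + (-9.5−(-10.5))² + (10.5−(-11))² = 90.25 + 1 + 462.25 = 553.5
|WF|² = (-11−9.5)² + (-9.5−(-6.5))² + (10.5−(-5.5))² = 420.25 + 9 + 256 = 685.25
|WG|² = (-11−13)² + (-9.5−12)² + (10.5−8.5)² = 576 + 462.25 + 4 = 1042.25
A is nearest.

A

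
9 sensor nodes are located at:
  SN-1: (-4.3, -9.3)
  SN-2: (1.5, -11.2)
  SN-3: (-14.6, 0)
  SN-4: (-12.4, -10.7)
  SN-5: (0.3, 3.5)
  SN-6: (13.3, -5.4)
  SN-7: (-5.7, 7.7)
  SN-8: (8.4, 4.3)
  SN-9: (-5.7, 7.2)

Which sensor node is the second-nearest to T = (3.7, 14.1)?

Since √ is increasing, it suffices to compare squared distances:
d²(T, SN-1) = 64 + 547.56 = 611.56
d²(T, SN-2) = 4.84 + 640.09 = 644.93
d²(T, SN-3) = 334.89 + 198.81 = 533.7
d²(T, SN-4) = 259.21 + 615.04 = 874.25
d²(T, SN-5) = 11.56 + 112.36 = 123.92
d²(T, SN-6) = 92.16 + 380.25 = 472.41
d²(T, SN-7) = 88.36 + 40.96 = 129.32
d²(T, SN-8) = 22.09 + 96.04 = 118.13
d²(T, SN-9) = 88.36 + 47.61 = 135.97
Sorted ascending: SN-8, SN-5, SN-7, … — the second-nearest is SN-5.

SN-5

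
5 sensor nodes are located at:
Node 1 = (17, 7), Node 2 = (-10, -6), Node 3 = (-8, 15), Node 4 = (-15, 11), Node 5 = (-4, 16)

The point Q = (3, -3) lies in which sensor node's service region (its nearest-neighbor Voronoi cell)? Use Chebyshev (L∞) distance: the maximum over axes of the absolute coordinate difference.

d(Q, Node 1) = max(14, 10) = 14
d(Q, Node 2) = max(13, 3) = 13
d(Q, Node 3) = max(11, 18) = 18
d(Q, Node 4) = max(18, 14) = 18
d(Q, Node 5) = max(7, 19) = 19
Node 2 is nearest.

Node 2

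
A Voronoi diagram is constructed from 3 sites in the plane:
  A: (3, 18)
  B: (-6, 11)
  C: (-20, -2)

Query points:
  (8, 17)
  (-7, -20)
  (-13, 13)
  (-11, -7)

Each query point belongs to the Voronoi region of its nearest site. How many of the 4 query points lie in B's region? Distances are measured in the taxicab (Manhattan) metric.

(8, 17) — d to each: A:6, B:20, C:47 → nearest is A
(-7, -20) — d to each: A:48, B:32, C:31 → nearest is C
(-13, 13) — d to each: A:21, B:9, C:22 → nearest is B
(-11, -7) — d to each: A:39, B:23, C:14 → nearest is C
1 of the 4 points has B as nearest.

1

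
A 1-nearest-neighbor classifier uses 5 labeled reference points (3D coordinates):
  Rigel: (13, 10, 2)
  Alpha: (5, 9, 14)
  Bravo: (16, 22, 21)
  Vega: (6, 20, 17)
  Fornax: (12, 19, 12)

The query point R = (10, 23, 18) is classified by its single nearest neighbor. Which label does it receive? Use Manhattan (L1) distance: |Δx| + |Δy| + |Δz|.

d(R, Rigel) = |10−13| + |23−10| + |18−2| = 3 + 13 + 16 = 32
d(R, Alpha) = |10−5| + |23−9| + |18−14| = 5 + 14 + 4 = 23
d(R, Bravo) = |10−16| + |23−22| + |18−21| = 6 + 1 + 3 = 10
d(R, Vega) = |10−6| + |23−20| + |18−17| = 4 + 3 + 1 = 8
d(R, Fornax) = |10−12| + |23−19| + |18−12| = 2 + 4 + 6 = 12
The smallest is to Vega, so R lies in the Voronoi region of Vega.

Vega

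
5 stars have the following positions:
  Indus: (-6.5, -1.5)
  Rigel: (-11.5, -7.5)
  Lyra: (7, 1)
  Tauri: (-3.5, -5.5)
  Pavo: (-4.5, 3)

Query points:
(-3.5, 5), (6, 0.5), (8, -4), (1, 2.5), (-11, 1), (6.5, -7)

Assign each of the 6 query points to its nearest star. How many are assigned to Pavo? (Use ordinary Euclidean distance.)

2

(-3.5, 5) — d² to each: Indus:51.25, Rigel:220.25, Lyra:126.25, Tauri:110.25, Pavo:5 → nearest is Pavo
(6, 0.5) — d² to each: Indus:160.25, Rigel:370.25, Lyra:1.25, Tauri:126.25, Pavo:116.5 → nearest is Lyra
(8, -4) — d² to each: Indus:216.5, Rigel:392.5, Lyra:26, Tauri:134.5, Pavo:205.25 → nearest is Lyra
(1, 2.5) — d² to each: Indus:72.25, Rigel:256.25, Lyra:38.25, Tauri:84.25, Pavo:30.5 → nearest is Pavo
(-11, 1) — d² to each: Indus:26.5, Rigel:72.5, Lyra:324, Tauri:98.5, Pavo:46.25 → nearest is Indus
(6.5, -7) — d² to each: Indus:199.25, Rigel:324.25, Lyra:64.25, Tauri:102.25, Pavo:221 → nearest is Lyra
2 of the 6 points have Pavo as nearest.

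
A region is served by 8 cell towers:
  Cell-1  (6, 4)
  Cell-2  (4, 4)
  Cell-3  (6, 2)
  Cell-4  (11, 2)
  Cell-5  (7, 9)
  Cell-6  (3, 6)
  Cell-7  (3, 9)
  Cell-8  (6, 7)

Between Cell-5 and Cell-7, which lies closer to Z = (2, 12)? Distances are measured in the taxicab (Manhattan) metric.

d(Z, Cell-5) = |2−7| + |12−9| = 5 + 3 = 8
d(Z, Cell-7) = |2−3| + |12−9| = 1 + 3 = 4
8 > 4, so Cell-7 is closer.

Cell-7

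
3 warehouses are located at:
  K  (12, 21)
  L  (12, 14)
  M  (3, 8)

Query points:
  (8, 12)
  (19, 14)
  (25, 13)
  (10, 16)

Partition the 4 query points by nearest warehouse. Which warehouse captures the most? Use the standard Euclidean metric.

L

(8, 12) — d² to each: K:97, L:20, M:41 → nearest is L
(19, 14) — d² to each: K:98, L:49, M:292 → nearest is L
(25, 13) — d² to each: K:233, L:170, M:509 → nearest is L
(10, 16) — d² to each: K:29, L:8, M:113 → nearest is L
Tally — L:4. L captures the most (4).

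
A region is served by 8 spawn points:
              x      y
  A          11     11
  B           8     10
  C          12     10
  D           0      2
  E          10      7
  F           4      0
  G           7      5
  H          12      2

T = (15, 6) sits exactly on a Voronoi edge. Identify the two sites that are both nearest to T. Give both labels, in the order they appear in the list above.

C and H

Squared distances from T to each site:
|TA|² = 16 + 25 = 41
|TB|² = 49 + 16 = 65
|TC|² = 9 + 16 = 25
|TD|² = 225 + 16 = 241
|TE|² = 25 + 1 = 26
|TF|² = 121 + 36 = 157
|TG|² = 64 + 1 = 65
|TH|² = 9 + 16 = 25
T is equidistant from C and H (both at squared distance 25), and every other site is strictly farther — so T lies on the C–H Voronoi edge.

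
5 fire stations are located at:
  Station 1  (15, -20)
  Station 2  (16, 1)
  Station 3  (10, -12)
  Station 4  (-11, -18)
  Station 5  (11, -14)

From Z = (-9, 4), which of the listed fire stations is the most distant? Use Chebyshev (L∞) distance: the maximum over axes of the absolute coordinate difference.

d(Z, Station 1) = max(24, 24) = 24
d(Z, Station 2) = max(25, 3) = 25
d(Z, Station 3) = max(19, 16) = 19
d(Z, Station 4) = max(2, 22) = 22
d(Z, Station 5) = max(20, 18) = 20
The largest is to Station 2.

Station 2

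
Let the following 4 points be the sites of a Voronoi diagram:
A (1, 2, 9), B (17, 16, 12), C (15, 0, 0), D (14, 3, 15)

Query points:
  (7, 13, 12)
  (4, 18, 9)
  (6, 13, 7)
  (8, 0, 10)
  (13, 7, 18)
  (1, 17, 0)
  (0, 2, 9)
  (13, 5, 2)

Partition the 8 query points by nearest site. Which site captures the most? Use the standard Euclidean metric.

(7, 13, 12) — d² to each: A:166, B:109, C:377, D:158 → nearest is B
(4, 18, 9) — d² to each: A:265, B:182, C:526, D:361 → nearest is B
(6, 13, 7) — d² to each: A:150, B:155, C:299, D:228 → nearest is A
(8, 0, 10) — d² to each: A:54, B:341, C:149, D:70 → nearest is A
(13, 7, 18) — d² to each: A:250, B:133, C:377, D:26 → nearest is D
(1, 17, 0) — d² to each: A:306, B:401, C:485, D:590 → nearest is A
(0, 2, 9) — d² to each: A:1, B:494, C:310, D:233 → nearest is A
(13, 5, 2) — d² to each: A:202, B:237, C:33, D:174 → nearest is C
Tally — A:4, B:2, C:1, D:1. A captures the most (4).

A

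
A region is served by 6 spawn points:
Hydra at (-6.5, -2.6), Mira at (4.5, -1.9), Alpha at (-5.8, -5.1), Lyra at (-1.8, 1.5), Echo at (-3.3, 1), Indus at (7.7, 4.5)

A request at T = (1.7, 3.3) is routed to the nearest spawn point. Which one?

Compare squared distances (the ordering matches that of the actual distances):
d²(T, Hydra) = (1.7−(-6.5))² + (3.3−(-2.6))² = 67.24 + 34.81 = 102.05
d²(T, Mira) = (1.7−4.5)² + (3.3−(-1.9))² = 7.84 + 27.04 = 34.88
d²(T, Alpha) = (1.7−(-5.8))² + (3.3−(-5.1))² = 56.25 + 70.56 = 126.81
d²(T, Lyra) = (1.7−(-1.8))² + (3.3−1.5)² = 12.25 + 3.24 = 15.49
d²(T, Echo) = (1.7−(-3.3))² + (3.3−1)² = 25 + 5.29 = 30.29
d²(T, Indus) = (1.7−7.7)² + (3.3−4.5)² = 36 + 1.44 = 37.44
Minimum is at Lyra.

Lyra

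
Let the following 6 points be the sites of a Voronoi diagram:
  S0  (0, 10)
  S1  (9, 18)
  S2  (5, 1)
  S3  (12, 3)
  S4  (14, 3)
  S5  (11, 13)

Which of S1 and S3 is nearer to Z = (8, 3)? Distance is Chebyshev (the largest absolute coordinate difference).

S3

d(Z,S1) = max(1, 15) = 15
d(Z,S3) = max(4, 0) = 4
15 > 4, so S3 is closer.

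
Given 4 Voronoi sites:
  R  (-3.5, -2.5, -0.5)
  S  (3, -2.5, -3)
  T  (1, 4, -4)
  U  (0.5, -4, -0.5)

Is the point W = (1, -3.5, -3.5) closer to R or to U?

Compare squared distances:
|WR|² = (1−(-3.5))² + (-3.5−(-2.5))² + (-3.5−(-0.5))² = 20.25 + 1 + 9 = 30.25
|WU|² = (1−0.5)² + (-3.5−(-4))² + (-3.5−(-0.5))² = 0.25 + 0.25 + 9 = 9.5
30.25 > 9.5, so U is closer.

U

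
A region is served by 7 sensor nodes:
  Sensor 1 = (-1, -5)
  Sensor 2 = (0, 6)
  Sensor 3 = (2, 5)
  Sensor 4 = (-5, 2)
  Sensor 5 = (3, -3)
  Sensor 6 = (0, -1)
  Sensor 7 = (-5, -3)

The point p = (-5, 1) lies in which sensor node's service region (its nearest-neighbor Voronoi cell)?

Squared Euclidean distances:
d²(p, Sensor 1) = (-5−(-1))² + (1−(-5))² = 16 + 36 = 52
d²(p, Sensor 2) = (-5−0)² + (1−6)² = 25 + 25 = 50
d²(p, Sensor 3) = (-5−2)² + (1−5)² = 49 + 16 = 65
d²(p, Sensor 4) = (-5−(-5))² + (1−2)² = 0 + 1 = 1
d²(p, Sensor 5) = (-5−3)² + (1−(-3))² = 64 + 16 = 80
d²(p, Sensor 6) = (-5−0)² + (1−(-1))² = 25 + 4 = 29
d²(p, Sensor 7) = (-5−(-5))² + (1−(-3))² = 0 + 16 = 16
The smallest is to Sensor 4, so p lies in the Voronoi region of Sensor 4.

Sensor 4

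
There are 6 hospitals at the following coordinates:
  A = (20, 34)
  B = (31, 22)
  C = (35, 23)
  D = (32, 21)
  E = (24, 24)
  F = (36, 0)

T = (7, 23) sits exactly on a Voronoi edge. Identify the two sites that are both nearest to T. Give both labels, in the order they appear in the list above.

A and E

Squared distances from T to each site:
|TA|² = (7−20)² + (23−34)² = 169 + 121 = 290
|TB|² = (7−31)² + (23−22)² = 576 + 1 = 577
|TC|² = (7−35)² + (23−23)² = 784 + 0 = 784
|TD|² = (7−32)² + (23−21)² = 625 + 4 = 629
|TE|² = (7−24)² + (23−24)² = 289 + 1 = 290
|TF|² = (7−36)² + (23−0)² = 841 + 529 = 1370
T is equidistant from A and E (both at squared distance 290), and every other site is strictly farther — so T lies on the A–E Voronoi edge.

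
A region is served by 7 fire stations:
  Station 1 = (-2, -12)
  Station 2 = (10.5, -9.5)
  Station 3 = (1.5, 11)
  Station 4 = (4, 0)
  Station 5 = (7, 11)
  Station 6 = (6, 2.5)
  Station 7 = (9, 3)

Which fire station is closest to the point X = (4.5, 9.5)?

Squared Euclidean distances:
d²(X, Station 1) = (4.5−(-2))² + (9.5−(-12))² = 42.25 + 462.25 = 504.5
d²(X, Station 2) = (4.5−10.5)² + (9.5−(-9.5))² = 36 + 361 = 397
d²(X, Station 3) = (4.5−1.5)² + (9.5−11)² = 9 + 2.25 = 11.25
d²(X, Station 4) = (4.5−4)² + (9.5−0)² = 0.25 + 90.25 = 90.5
d²(X, Station 5) = (4.5−7)² + (9.5−11)² = 6.25 + 2.25 = 8.5
d²(X, Station 6) = (4.5−6)² + (9.5−2.5)² = 2.25 + 49 = 51.25
d²(X, Station 7) = (4.5−9)² + (9.5−3)² = 20.25 + 42.25 = 62.5
The smallest is to Station 5, so X lies in the Voronoi region of Station 5.

Station 5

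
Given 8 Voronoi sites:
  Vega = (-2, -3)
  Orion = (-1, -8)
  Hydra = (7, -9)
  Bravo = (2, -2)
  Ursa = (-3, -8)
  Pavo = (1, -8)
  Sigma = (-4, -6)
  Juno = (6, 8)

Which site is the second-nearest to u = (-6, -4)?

Vega

Squared Euclidean distances:
d²(u, Vega) = 16 + 1 = 17
d²(u, Orion) = 25 + 16 = 41
d²(u, Hydra) = 169 + 25 = 194
d²(u, Bravo) = 64 + 4 = 68
d²(u, Ursa) = 9 + 16 = 25
d²(u, Pavo) = 49 + 16 = 65
d²(u, Sigma) = 4 + 4 = 8
d²(u, Juno) = 144 + 144 = 288
Sorted ascending: Sigma, Vega, Ursa, … — the second-nearest is Vega.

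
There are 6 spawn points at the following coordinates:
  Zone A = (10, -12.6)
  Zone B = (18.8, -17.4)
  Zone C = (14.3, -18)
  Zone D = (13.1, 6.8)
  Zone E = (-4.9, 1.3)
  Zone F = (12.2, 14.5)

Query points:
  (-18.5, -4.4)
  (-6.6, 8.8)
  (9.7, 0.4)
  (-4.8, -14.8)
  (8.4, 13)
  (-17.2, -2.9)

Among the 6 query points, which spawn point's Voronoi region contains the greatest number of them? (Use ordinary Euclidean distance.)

Zone E

(-18.5, -4.4) — d² to each: Zone A:879.49, Zone B:1560.29, Zone C:1260.8, Zone D:1124, Zone E:217.45, Zone F:1299.7 → nearest is Zone E
(-6.6, 8.8) — d² to each: Zone A:733.52, Zone B:1331.6, Zone C:1155.05, Zone D:392.09, Zone E:59.14, Zone F:385.93 → nearest is Zone E
(9.7, 0.4) — d² to each: Zone A:169.09, Zone B:399.65, Zone C:359.72, Zone D:52.52, Zone E:213.97, Zone F:205.06 → nearest is Zone D
(-4.8, -14.8) — d² to each: Zone A:223.88, Zone B:563.72, Zone C:375.05, Zone D:786.97, Zone E:259.22, Zone F:1147.49 → nearest is Zone A
(8.4, 13) — d² to each: Zone A:657.92, Zone B:1032.32, Zone C:995.81, Zone D:60.53, Zone E:313.78, Zone F:16.69 → nearest is Zone F
(-17.2, -2.9) — d² to each: Zone A:833.93, Zone B:1506.25, Zone C:1220.26, Zone D:1012.18, Zone E:168.93, Zone F:1167.12 → nearest is Zone E
Tally — Zone A:1, Zone D:1, Zone E:3, Zone F:1. Zone E captures the most (3).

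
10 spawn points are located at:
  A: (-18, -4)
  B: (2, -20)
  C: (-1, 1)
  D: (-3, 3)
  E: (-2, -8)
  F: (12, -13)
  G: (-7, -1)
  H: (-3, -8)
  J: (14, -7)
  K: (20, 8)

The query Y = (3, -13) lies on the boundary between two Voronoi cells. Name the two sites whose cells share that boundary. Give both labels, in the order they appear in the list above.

B and E

Squared distances from Y to each site:
|YA|² = (3−(-18))² + (-13−(-4))² = 441 + 81 = 522
|YB|² = (3−2)² + (-13−(-20))² = 1 + 49 = 50
|YC|² = (3−(-1))² + (-13−1)² = 16 + 196 = 212
|YD|² = (3−(-3))² + (-13−3)² = 36 + 256 = 292
|YE|² = (3−(-2))² + (-13−(-8))² = 25 + 25 = 50
|YF|² = (3−12)² + (-13−(-13))² = 81 + 0 = 81
|YG|² = (3−(-7))² + (-13−(-1))² = 100 + 144 = 244
|YH|² = (3−(-3))² + (-13−(-8))² = 36 + 25 = 61
|YJ|² = (3−14)² + (-13−(-7))² = 121 + 36 = 157
|YK|² = (3−20)² + (-13−8)² = 289 + 441 = 730
Y is equidistant from B and E (both at squared distance 50), and every other site is strictly farther — so Y lies on the B–E Voronoi edge.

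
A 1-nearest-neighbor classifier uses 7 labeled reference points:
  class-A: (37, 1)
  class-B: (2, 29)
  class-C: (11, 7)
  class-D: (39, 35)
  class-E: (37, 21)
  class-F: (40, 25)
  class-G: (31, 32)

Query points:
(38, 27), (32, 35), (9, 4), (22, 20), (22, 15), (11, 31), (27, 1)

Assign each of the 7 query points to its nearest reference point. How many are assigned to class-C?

(38, 27) — d² to each: class-A:677, class-B:1300, class-C:1129, class-D:65, class-E:37, class-F:8, class-G:74 → nearest is class-F
(32, 35) — d² to each: class-A:1181, class-B:936, class-C:1225, class-D:49, class-E:221, class-F:164, class-G:10 → nearest is class-G
(9, 4) — d² to each: class-A:793, class-B:674, class-C:13, class-D:1861, class-E:1073, class-F:1402, class-G:1268 → nearest is class-C
(22, 20) — d² to each: class-A:586, class-B:481, class-C:290, class-D:514, class-E:226, class-F:349, class-G:225 → nearest is class-G
(22, 15) — d² to each: class-A:421, class-B:596, class-C:185, class-D:689, class-E:261, class-F:424, class-G:370 → nearest is class-C
(11, 31) — d² to each: class-A:1576, class-B:85, class-C:576, class-D:800, class-E:776, class-F:877, class-G:401 → nearest is class-B
(27, 1) — d² to each: class-A:100, class-B:1409, class-C:292, class-D:1300, class-E:500, class-F:745, class-G:977 → nearest is class-A
2 of the 7 points have class-C as nearest.

2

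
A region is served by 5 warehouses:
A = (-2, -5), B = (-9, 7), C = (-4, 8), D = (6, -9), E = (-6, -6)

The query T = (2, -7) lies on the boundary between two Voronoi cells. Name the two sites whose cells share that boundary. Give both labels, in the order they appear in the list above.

Squared distances from T to each site:
|TA|² = 16 + 4 = 20
|TB|² = 121 + 196 = 317
|TC|² = 36 + 225 = 261
|TD|² = 16 + 4 = 20
|TE|² = 64 + 1 = 65
T is equidistant from A and D (both at squared distance 20), and every other site is strictly farther — so T lies on the A–D Voronoi edge.

A and D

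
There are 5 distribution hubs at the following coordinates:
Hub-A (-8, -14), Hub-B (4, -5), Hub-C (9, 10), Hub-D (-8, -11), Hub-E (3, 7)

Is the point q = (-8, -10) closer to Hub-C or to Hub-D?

Compare squared distances:
d²(q, Hub-C) = (-8−9)² + (-10−10)² = 289 + 400 = 689
d²(q, Hub-D) = (-8−(-8))² + (-10−(-11))² = 0 + 1 = 1
689 > 1, so Hub-D is closer.

Hub-D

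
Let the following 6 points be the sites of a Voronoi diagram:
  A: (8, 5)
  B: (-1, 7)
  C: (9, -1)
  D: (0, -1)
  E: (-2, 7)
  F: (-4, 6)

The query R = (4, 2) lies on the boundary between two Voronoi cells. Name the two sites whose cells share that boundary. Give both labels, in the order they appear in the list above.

Squared distances from R to each site:
|RA|² = (4−8)² + (2−5)² = 16 + 9 = 25
|RB|² = (4−(-1))² + (2−7)² = 25 + 25 = 50
|RC|² = (4−9)² + (2−(-1))² = 25 + 9 = 34
|RD|² = (4−0)² + (2−(-1))² = 16 + 9 = 25
|RE|² = (4−(-2))² + (2−7)² = 36 + 25 = 61
|RF|² = (4−(-4))² + (2−6)² = 64 + 16 = 80
R is equidistant from A and D (both at squared distance 25), and every other site is strictly farther — so R lies on the A–D Voronoi edge.

A and D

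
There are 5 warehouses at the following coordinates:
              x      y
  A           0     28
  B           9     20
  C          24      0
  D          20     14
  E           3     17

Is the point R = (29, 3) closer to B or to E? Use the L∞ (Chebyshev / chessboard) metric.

d(R,B) = max(20, 17) = 20
d(R,E) = max(26, 14) = 26
20 < 26, so B is closer.

B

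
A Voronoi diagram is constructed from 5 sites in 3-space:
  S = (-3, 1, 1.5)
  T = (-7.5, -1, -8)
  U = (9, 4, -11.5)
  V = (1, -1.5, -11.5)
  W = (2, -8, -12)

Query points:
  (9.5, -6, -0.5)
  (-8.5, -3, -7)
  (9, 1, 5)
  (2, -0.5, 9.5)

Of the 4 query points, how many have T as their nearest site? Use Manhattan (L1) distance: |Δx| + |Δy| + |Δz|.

1

(9.5, -6, -0.5) — d to each: S:21.5, T:29.5, U:21.5, V:24, W:21 → nearest is W
(-8.5, -3, -7) — d to each: S:18, T:4, U:29, V:15.5, W:20.5 → nearest is T
(9, 1, 5) — d to each: S:15.5, T:31.5, U:19.5, V:27, W:33 → nearest is S
(2, -0.5, 9.5) — d to each: S:14.5, T:27.5, U:32.5, V:23, W:29 → nearest is S
1 of the 4 points has T as nearest.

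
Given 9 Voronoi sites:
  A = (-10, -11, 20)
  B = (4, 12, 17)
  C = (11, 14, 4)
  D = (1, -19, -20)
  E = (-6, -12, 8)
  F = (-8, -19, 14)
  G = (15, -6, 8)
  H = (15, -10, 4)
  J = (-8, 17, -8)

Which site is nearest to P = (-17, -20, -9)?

Squared Euclidean distances:
|PA|² = (-17−(-10))² + (-20−(-11))² + (-9−20)² = 49 + 81 + 841 = 971
|PB|² = (-17−4)² + (-20−12)² + (-9−17)² = 441 + 1024 + 676 = 2141
|PC|² = (-17−11)² + (-20−14)² + (-9−4)² = 784 + 1156 + 169 = 2109
|PD|² = (-17−1)² + (-20−(-19))² + (-9−(-20))² = 324 + 1 + 121 = 446
|PE|² = (-17−(-6))² + (-20−(-12))² + (-9−8)² = 121 + 64 + 289 = 474
|PF|² = (-17−(-8))² + (-20−(-19))² + (-9−14)² = 81 + 1 + 529 = 611
|PG|² = (-17−15)² + (-20−(-6))² + (-9−8)² = 1024 + 196 + 289 = 1509
|PH|² = (-17−15)² + (-20−(-10))² + (-9−4)² = 1024 + 100 + 169 = 1293
|PJ|² = (-17−(-8))² + (-20−17)² + (-9−(-8))² = 81 + 1369 + 1 = 1451
The smallest is to D, so P lies in the Voronoi region of D.

D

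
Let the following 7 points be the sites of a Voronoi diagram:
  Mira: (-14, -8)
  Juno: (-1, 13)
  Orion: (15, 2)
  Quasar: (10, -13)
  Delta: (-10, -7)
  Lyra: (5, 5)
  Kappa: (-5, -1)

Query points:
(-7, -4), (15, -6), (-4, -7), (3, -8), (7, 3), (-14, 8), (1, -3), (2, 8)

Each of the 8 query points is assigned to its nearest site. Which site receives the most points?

(-7, -4) — d² to each: Mira:65, Juno:325, Orion:520, Quasar:370, Delta:18, Lyra:225, Kappa:13 → nearest is Kappa
(15, -6) — d² to each: Mira:845, Juno:617, Orion:64, Quasar:74, Delta:626, Lyra:221, Kappa:425 → nearest is Orion
(-4, -7) — d² to each: Mira:101, Juno:409, Orion:442, Quasar:232, Delta:36, Lyra:225, Kappa:37 → nearest is Delta
(3, -8) — d² to each: Mira:289, Juno:457, Orion:244, Quasar:74, Delta:170, Lyra:173, Kappa:113 → nearest is Quasar
(7, 3) — d² to each: Mira:562, Juno:164, Orion:65, Quasar:265, Delta:389, Lyra:8, Kappa:160 → nearest is Lyra
(-14, 8) — d² to each: Mira:256, Juno:194, Orion:877, Quasar:1017, Delta:241, Lyra:370, Kappa:162 → nearest is Kappa
(1, -3) — d² to each: Mira:250, Juno:260, Orion:221, Quasar:181, Delta:137, Lyra:80, Kappa:40 → nearest is Kappa
(2, 8) — d² to each: Mira:512, Juno:34, Orion:205, Quasar:505, Delta:369, Lyra:18, Kappa:130 → nearest is Lyra
Tally — Orion:1, Quasar:1, Delta:1, Lyra:2, Kappa:3. Kappa captures the most (3).

Kappa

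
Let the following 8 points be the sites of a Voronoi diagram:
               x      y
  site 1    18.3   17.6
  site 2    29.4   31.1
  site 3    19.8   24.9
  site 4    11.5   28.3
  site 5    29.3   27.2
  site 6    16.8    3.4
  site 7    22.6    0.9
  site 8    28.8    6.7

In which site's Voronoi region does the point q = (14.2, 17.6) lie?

site 1

Since √ is increasing, it suffices to compare squared distances:
d²(q, site 1) = (14.2−18.3)² + (17.6−17.6)² = 16.81 + 0 = 16.81
d²(q, site 2) = (14.2−29.4)² + (17.6−31.1)² = 231.04 + 182.25 = 413.29
d²(q, site 3) = (14.2−19.8)² + (17.6−24.9)² = 31.36 + 53.29 = 84.65
d²(q, site 4) = (14.2−11.5)² + (17.6−28.3)² = 7.29 + 114.49 = 121.78
d²(q, site 5) = (14.2−29.3)² + (17.6−27.2)² = 228.01 + 92.16 = 320.17
d²(q, site 6) = (14.2−16.8)² + (17.6−3.4)² = 6.76 + 201.64 = 208.4
d²(q, site 7) = (14.2−22.6)² + (17.6−0.9)² = 70.56 + 278.89 = 349.45
d²(q, site 8) = (14.2−28.8)² + (17.6−6.7)² = 213.16 + 118.81 = 331.97
The smallest is to site 1, so q lies in the Voronoi region of site 1.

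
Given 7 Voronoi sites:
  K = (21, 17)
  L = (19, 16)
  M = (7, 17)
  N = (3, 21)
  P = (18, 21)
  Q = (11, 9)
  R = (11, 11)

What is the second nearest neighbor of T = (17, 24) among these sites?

Since √ is increasing, it suffices to compare squared distances:
|TK|² = 16 + 49 = 65
|TL|² = 4 + 64 = 68
|TM|² = 100 + 49 = 149
|TN|² = 196 + 9 = 205
|TP|² = 1 + 9 = 10
|TQ|² = 36 + 225 = 261
|TR|² = 36 + 169 = 205
Sorted ascending: P, K, L, … — the second-nearest is K.

K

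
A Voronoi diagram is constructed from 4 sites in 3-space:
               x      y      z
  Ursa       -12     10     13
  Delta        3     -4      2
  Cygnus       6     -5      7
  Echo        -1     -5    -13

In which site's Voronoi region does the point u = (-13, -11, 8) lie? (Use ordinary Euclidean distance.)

Since √ is increasing, it suffices to compare squared distances:
d²(u, Ursa) = (-13−(-12))² + (-11−10)² + (8−13)² = 1 + 441 + 25 = 467
d²(u, Delta) = (-13−3)² + (-11−(-4))² + (8−2)² = 256 + 49 + 36 = 341
d²(u, Cygnus) = (-13−6)² + (-11−(-5))² + (8−7)² = 361 + 36 + 1 = 398
d²(u, Echo) = (-13−(-1))² + (-11−(-5))² + (8−(-13))² = 144 + 36 + 441 = 621
Delta is nearest.

Delta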